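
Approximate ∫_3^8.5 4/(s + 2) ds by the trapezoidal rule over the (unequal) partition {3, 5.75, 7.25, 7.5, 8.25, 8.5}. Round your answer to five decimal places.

3.02842

Subinterval widths: 2.75, 1.5, 0.25, 0.75, 0.25.
f(3) = 0.8, f(5.75) = 16/31, f(7.25) = 16/37, f(7.5) = 8/19, f(8.25) = 16/41, f(8.5) = 8/21.
On each subinterval the trapezoid contributes (Δs_i/2)·[f(s_{i-1}) + f(s_i)].
Sum ≈ 3.02842.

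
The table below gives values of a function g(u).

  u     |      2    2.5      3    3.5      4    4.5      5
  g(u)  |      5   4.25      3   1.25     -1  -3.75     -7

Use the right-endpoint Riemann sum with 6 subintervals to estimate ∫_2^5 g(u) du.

Δu = 0.5.
Sum = 0.5·[4.25 + 3 + 1.25 + (-1) + (-3.75) + (-7)] = -1.625.

-1.625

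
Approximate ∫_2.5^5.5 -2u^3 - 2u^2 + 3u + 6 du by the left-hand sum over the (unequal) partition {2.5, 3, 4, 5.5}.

-285.125

Subinterval widths: 0.5, 1, 1.5.
Left endpoints: 2.5, 3, 4.
f(2.5) = -30.25, f(3) = -57, f(4) = -142.
Sum = Σ Δu_i · f(u_i).
Sum = -285.125.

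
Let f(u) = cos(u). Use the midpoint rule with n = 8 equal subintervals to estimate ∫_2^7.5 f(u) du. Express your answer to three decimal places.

Δu = (7.5 − 2)/8 = 0.6875.
Midpoints: 2.34375, 3.03125, 3.71875, 4.40625, 5.09375, 5.78125, 6.46875, 7.15625.
f(2.34375) ≈ -0.698, f(3.03125) ≈ -0.994, f(3.71875) ≈ -0.838, f(4.40625) ≈ -0.301, f(5.09375) ≈ 0.372, f(5.78125) ≈ 0.877, f(6.46875) ≈ 0.983, f(7.15625) ≈ 0.642.
Sum = Δu · [f(2.34375) + f(3.03125) + f(3.71875) + ...].
Sum ≈ 0.029.

0.029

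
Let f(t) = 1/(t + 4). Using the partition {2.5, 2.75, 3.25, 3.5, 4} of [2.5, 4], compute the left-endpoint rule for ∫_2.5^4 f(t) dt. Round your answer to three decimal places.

0.214

Subinterval widths: 0.25, 0.5, 0.25, 0.5.
Left endpoints: 2.5, 2.75, 3.25, 3.5.
f(2.5) = 2/13, f(2.75) = 4/27, f(3.25) = 4/29, f(3.5) = 2/15.
Sum = Σ Δt_i · f(t_i).
Sum ≈ 0.214.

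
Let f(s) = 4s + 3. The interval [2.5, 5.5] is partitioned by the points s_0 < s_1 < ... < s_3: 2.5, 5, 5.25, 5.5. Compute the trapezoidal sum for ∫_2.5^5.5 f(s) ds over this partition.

57

Subinterval widths: 2.5, 0.25, 0.25.
f(2.5) = 13, f(5) = 23, f(5.25) = 24, f(5.5) = 25.
On each subinterval the trapezoid contributes (Δs_i/2)·[f(s_{i-1}) + f(s_i)].
Sum = 57.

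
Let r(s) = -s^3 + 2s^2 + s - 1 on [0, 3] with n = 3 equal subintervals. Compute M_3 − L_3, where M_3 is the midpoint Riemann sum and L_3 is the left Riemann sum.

M_3 = -0.125.
L_3 = 1.
M_3 − L_3 = -1.125.

-1.125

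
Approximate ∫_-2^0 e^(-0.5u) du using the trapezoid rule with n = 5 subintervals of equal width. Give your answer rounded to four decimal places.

3.4480

Δu = (0 − (-2))/5 = 0.4.
f(-2) ≈ 2.7183, f(-1.6) ≈ 2.2255, f(-1.2) ≈ 1.8221, f(-0.8) ≈ 1.4918, f(-0.4) ≈ 1.2214, f(0) ≈ 1.0000.
T_5 = (Δu/2)·[f(u_0) + 2f(u_1) + ... + 2f(u_{4}) + f(u_5)].
Sum ≈ 3.4480.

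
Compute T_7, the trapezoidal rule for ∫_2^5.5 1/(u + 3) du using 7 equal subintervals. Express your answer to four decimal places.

Δu = (5.5 − 2)/7 = 0.5.
f(2) = 0.2, f(2.5) = 2/11, f(3) = 1/6, f(3.5) = 2/13, f(4) = 1/7, f(4.5) = 2/15, f(5) = 0.125, f(5.5) = 2/17.
T_7 = (Δu/2)·[f(u_0) + 2f(u_1) + ... + 2f(u_{6}) + f(u_7)].
Sum ≈ 0.5312.

0.5312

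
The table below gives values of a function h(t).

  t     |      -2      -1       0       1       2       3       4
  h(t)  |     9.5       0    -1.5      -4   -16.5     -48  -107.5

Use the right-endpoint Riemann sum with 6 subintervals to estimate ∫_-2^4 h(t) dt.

-177.5

Δt = 1.
Sum = 1·[0 + (-1.5) + (-4) + (-16.5) + (-48) + (-107.5)] = -177.5.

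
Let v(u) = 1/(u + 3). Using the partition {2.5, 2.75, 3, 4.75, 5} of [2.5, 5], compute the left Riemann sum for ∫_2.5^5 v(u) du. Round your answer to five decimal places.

0.41286

Subinterval widths: 0.25, 0.25, 1.75, 0.25.
Left endpoints: 2.5, 2.75, 3, 4.75.
v(2.5) = 2/11, v(2.75) = 4/23, v(3) = 1/6, v(4.75) = 4/31.
Sum = Σ Δu_i · v(u_i).
Sum ≈ 0.41286.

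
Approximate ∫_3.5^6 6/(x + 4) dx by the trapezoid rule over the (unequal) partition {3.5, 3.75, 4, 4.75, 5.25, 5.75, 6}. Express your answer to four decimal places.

1.7272

Subinterval widths: 0.25, 0.25, 0.75, 0.5, 0.5, 0.25.
f(3.5) = 0.8, f(3.75) = 24/31, f(4) = 0.75, f(4.75) = 24/35, f(5.25) = 24/37, f(5.75) = 8/13, f(6) = 0.6.
On each subinterval the trapezoid contributes (Δx_i/2)·[f(x_{i-1}) + f(x_i)].
Sum ≈ 1.7272.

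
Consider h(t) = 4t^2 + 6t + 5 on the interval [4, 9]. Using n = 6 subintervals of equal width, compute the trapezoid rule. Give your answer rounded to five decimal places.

1108.98148

Δt = (9 − 4)/6 = 5/6.
h(4) = 93, h(29/6) = 1147/9, h(17/3) = 1507/9, h(6.5) = 213, h(22/3) = 2377/9, h(49/6) = 2887/9, h(9) = 383.
T_6 = (Δt/2)·[h(t_0) + 2h(t_1) + ... + 2h(t_{5}) + h(t_6)].
Sum ≈ 1108.98148.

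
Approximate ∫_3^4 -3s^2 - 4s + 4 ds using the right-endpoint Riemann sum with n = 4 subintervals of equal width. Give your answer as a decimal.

Δs = (4 − 3)/4 = 0.25.
Right endpoints: 3.25, 3.5, 3.75, 4.
f(3.25) = -40.6875, f(3.5) = -46.75, f(3.75) = -53.1875, f(4) = -60.
Sum = Δs · [f(3.25) + f(3.5) + f(3.75) + f(4)].
Sum = -50.15625.

-50.15625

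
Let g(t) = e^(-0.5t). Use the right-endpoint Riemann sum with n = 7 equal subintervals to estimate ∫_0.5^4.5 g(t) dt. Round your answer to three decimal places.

Δt = (4.5 − 0.5)/7 = 4/7.
Right endpoints: 15/14, 23/14, 31/14, 39/14, 47/14, 55/14, 4.5.
g(15/14) ≈ 0.585, g(23/14) ≈ 0.440, g(31/14) ≈ 0.331, g(39/14) ≈ 0.248, g(47/14) ≈ 0.187, g(55/14) ≈ 0.140, g(4.5) ≈ 0.105.
Sum = Δt · [g(15/14) + g(23/14) + g(31/14) + ...].
Sum ≈ 1.164.

1.164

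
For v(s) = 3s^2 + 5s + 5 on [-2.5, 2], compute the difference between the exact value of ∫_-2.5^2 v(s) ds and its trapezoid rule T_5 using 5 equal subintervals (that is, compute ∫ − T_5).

-1.8225

Exact integral: ∫_-2.5^2 v(s) ds = 40.5.
T_5 = 42.3225.
Error = 40.5 − 42.3225 = -1.8225.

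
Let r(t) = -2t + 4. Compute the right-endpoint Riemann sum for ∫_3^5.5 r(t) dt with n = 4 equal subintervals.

Δt = (5.5 − 3)/4 = 0.625.
Right endpoints: 3.625, 4.25, 4.875, 5.5.
r(3.625) = -3.25, r(4.25) = -4.5, r(4.875) = -5.75, r(5.5) = -7.
Sum = Δt · [r(3.625) + r(4.25) + r(4.875) + r(5.5)].
Sum = -12.8125.

-12.8125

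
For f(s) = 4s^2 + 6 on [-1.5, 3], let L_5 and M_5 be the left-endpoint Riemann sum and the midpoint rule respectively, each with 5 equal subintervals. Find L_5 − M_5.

L_5 = 57.78.
M_5 = 66.285.
L_5 − M_5 = -8.505.

-8.505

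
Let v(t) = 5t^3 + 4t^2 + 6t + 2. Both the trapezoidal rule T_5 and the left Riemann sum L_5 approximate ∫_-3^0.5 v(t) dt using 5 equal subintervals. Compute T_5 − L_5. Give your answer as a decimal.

T_5 = -88.47125.
L_5 = -131.04.
T_5 − L_5 = 42.56875.

42.56875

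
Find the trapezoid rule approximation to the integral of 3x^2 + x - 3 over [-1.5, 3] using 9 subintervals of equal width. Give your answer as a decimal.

Δx = (3 − (-1.5))/9 = 0.5.
f(-1.5) = 2.25, f(-1) = -1, f(-0.5) = -2.75, f(0) = -3, f(0.5) = -1.75, f(1) = 1, f(1.5) = 5.25, f(2) = 11, f(2.5) = 18.25, f(3) = 27.
T_9 = (Δx/2)·[f(x_0) + 2f(x_1) + ... + 2f(x_{8}) + f(x_9)].
Sum = 20.8125.

20.8125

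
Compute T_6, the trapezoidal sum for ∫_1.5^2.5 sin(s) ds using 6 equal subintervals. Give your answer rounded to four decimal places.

Δs = (2.5 − 1.5)/6 = 1/6.
f(1.5) ≈ 0.9975, f(5/3) ≈ 0.9954, f(11/6) ≈ 0.9657, f(2) ≈ 0.9093, f(13/6) ≈ 0.8277, f(7/3) ≈ 0.7231, f(2.5) ≈ 0.5985.
T_6 = (Δs/2)·[f(s_0) + 2f(s_1) + ... + 2f(s_{5}) + f(s_6)].
Sum ≈ 0.8699.

0.8699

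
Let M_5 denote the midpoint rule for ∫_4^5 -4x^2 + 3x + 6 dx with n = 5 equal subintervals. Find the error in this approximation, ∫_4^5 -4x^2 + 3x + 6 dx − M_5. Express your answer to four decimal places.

Exact integral: ∫_4^5 f(x) dx ≈ -61.833333.
M_5 = -61.82.
Error ≈ -61.833333 − (-61.82) ≈ -0.0133.

-0.0133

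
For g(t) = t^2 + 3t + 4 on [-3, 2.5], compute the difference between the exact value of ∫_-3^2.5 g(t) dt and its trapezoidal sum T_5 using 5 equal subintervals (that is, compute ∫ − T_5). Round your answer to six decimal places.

Exact integral: ∫_-3^2.5 g(t) dt ≈ 32.08333333.
T_5 = 33.1925.
Error ≈ 32.08333333 − 33.1925 ≈ -1.109167.

-1.109167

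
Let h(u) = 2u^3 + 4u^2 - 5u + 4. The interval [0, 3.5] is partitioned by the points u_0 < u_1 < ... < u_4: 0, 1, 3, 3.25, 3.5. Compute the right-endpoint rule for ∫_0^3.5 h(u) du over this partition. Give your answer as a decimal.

Subinterval widths: 1, 2, 0.25, 0.25.
Right endpoints: 1, 3, 3.25, 3.5.
h(1) = 5, h(3) = 79, h(3.25) = 98.65625, h(3.5) = 121.25.
Sum = Σ Δu_i · h(u_i).
Sum = 217.9765625.

217.9765625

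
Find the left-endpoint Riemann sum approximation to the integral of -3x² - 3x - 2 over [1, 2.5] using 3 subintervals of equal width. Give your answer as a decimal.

Δx = (2.5 − 1)/3 = 0.5.
Left endpoints: 1, 1.5, 2.
f(1) = -8, f(1.5) = -13.25, f(2) = -20.
Sum = Δx · [f(1) + f(1.5) + f(2)].
Sum = -20.625.

-20.625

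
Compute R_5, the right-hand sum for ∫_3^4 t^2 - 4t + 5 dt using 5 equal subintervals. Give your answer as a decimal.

Δt = (4 − 3)/5 = 0.2.
Right endpoints: 3.2, 3.4, 3.6, 3.8, 4.
f(3.2) = 2.44, f(3.4) = 2.96, f(3.6) = 3.56, f(3.8) = 4.24, f(4) = 5.
Sum = Δt · [f(3.2) + f(3.4) + f(3.6) + f(3.8) + f(4)].
Sum = 3.64.

3.64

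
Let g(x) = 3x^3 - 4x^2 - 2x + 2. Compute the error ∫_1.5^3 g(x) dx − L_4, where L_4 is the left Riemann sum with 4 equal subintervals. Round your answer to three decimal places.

7.093

Exact integral: ∫_1.5^3 g(x) dx = 21.703125.
L_4 ≈ 14.61035.
Error ≈ 21.703125 − 14.61035 ≈ 7.093.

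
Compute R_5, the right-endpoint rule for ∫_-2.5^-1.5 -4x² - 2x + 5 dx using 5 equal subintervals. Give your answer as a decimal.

-5.96

Δx = (-1.5 − (-2.5))/5 = 0.2.
Right endpoints: -2.3, -2.1, -1.9, -1.7, -1.5.
f(-2.3) = -11.56, f(-2.1) = -8.44, f(-1.9) = -5.64, f(-1.7) = -3.16, f(-1.5) = -1.
Sum = Δx · [f(-2.3) + f(-2.1) + f(-1.9) + f(-1.7) + f(-1.5)].
Sum = -5.96.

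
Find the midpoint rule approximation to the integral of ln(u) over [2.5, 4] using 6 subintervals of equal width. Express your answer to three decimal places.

Δu = (4 − 2.5)/6 = 0.25.
Midpoints: 2.625, 2.875, 3.125, 3.375, 3.625, 3.875.
f(2.625) ≈ 0.965, f(2.875) ≈ 1.056, f(3.125) ≈ 1.139, f(3.375) ≈ 1.216, f(3.625) ≈ 1.288, f(3.875) ≈ 1.355.
Sum = Δu · [f(2.625) + f(2.875) + f(3.125) + ...].
Sum ≈ 1.755.

1.755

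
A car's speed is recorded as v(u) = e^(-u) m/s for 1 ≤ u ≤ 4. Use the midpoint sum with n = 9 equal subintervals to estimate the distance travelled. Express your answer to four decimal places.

Δu = (4 − 1)/9 = 1/3.
Midpoints: 7/6, 1.5, 11/6, 13/6, 2.5, 17/6, 19/6, 3.5, 23/6.
v(7/6) ≈ 0.3114, v(1.5) ≈ 0.2231, v(11/6) ≈ 0.1599, v(13/6) ≈ 0.1146, v(2.5) ≈ 0.0821, v(17/6) ≈ 0.0588, v(19/6) ≈ 0.0421, v(3.5) ≈ 0.0302, v(23/6) ≈ 0.0216.
Sum = Δu · [v(7/6) + v(1.5) + v(11/6) + ...].
Sum ≈ 0.3480.

0.3480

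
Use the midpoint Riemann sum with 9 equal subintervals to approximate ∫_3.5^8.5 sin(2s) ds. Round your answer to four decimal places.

Δs = (8.5 − 3.5)/9 = 5/9.
Midpoints: 34/9, 13/3, 44/9, 49/9, 6, 59/9, 64/9, 23/3, 74/9.
f(34/9) ≈ 0.9558, f(13/3) ≈ 0.6876, f(44/9) ≈ -0.3457, f(49/9) ≈ -0.9943, f(6) ≈ -0.5366, f(59/9) ≈ 0.5182, f(64/9) ≈ 0.9964, f(23/3) ≈ 0.3659, f(74/9) ≈ -0.6717.
Sum = Δs · [f(34/9) + f(13/3) + f(44/9) + ...].
Sum ≈ 0.5420.

0.5420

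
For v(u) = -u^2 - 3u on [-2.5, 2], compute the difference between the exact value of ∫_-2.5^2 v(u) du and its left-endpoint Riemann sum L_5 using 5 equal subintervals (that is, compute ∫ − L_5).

-4.455

Exact integral: ∫_-2.5^2 v(u) du = -4.5.
L_5 = -0.045.
Error = -4.5 − (-0.045) = -4.455.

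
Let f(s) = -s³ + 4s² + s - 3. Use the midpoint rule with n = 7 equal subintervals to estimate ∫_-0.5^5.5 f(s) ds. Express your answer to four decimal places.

Δs = (5.5 − (-0.5))/7 = 6/7.
Midpoints: -1/14, 11/14, 23/14, 2.5, 47/14, 59/14, 71/14.
f(-1/14) = -8371/2744, f(11/14) = -631/2744, f(23/14) = 13733/2744, f(2.5) = 8.875, f(47/14) = 20861/2744, f(59/14) = -7111/2744, f(71/14) = -69931/2744.
Sum = Δs · [f(-1/14) + f(11/14) + f(23/14) + ...].
Sum ≈ -8.4643.

-8.4643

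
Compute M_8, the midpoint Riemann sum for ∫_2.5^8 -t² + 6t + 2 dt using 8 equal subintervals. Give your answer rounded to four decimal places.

Δt = (8 − 2.5)/8 = 0.6875.
Midpoints: 2.84375, 3.53125, 4.21875, 4.90625, 5.59375, 6.28125, 6.96875, 7.65625.
f(2.84375) = 11239/1024, f(3.53125) = 10975/1024, f(4.21875) = 9743/1024, f(4.90625) = 7543/1024, f(5.59375) = 4375/1024, f(6.28125) = 239/1024, f(6.96875) = -4865/1024, f(7.65625) = -10937/1024.
Sum = Δt · [f(2.84375) + f(3.53125) + f(4.21875) + ...].
Sum ≈ 19.0083.

19.0083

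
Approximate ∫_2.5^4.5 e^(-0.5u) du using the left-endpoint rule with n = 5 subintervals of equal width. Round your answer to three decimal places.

Δu = (4.5 − 2.5)/5 = 0.4.
Left endpoints: 2.5, 2.9, 3.3, 3.7, 4.1.
f(2.5) ≈ 0.287, f(2.9) ≈ 0.235, f(3.3) ≈ 0.192, f(3.7) ≈ 0.157, f(4.1) ≈ 0.129.
Sum = Δu · [f(2.5) + f(2.9) + f(3.3) + f(3.7) + f(4.1)].
Sum ≈ 0.400.

0.400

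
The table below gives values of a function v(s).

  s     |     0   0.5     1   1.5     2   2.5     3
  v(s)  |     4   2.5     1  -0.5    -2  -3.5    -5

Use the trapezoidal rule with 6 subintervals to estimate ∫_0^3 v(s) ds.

Δs = 0.5.
T_6 = (0.5/2)·[4 + 2·2.5 + 2·1 + 2·(-0.5) + 2·(-2) + 2·(-3.5) + (-5)] = -1.5.

-1.5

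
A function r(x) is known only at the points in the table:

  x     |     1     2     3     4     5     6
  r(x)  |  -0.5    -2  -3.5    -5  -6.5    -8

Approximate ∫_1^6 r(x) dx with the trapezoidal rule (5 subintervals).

-21.25

Δx = 1.
T_5 = (1/2)·[(-0.5) + 2·(-2) + 2·(-3.5) + 2·(-5) + 2·(-6.5) + (-8)] = -21.25.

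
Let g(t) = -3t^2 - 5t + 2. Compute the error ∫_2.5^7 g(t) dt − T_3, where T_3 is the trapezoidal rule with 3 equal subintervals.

Exact integral: ∫_2.5^7 g(t) dt = -425.25.
T_3 = -430.3125.
Error = -425.25 − (-430.3125) = 5.0625.

5.0625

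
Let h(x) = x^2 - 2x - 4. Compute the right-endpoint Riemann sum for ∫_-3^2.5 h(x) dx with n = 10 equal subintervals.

Δx = (2.5 − (-3))/10 = 0.55.
Right endpoints: -2.45, -1.9, -1.35, -0.8, -0.25, 0.3, 0.85, 1.4, 1.95, 2.5.
h(-2.45) = 6.9025, h(-1.9) = 3.41, h(-1.35) = 0.5225, h(-0.8) = -1.76, h(-0.25) = -3.4375, h(0.3) = -4.51, h(0.85) = -4.9775, h(1.4) = -4.84, h(1.95) = -4.0975, h(2.5) = -2.75.
Sum = Δx · [h(-2.45) + h(-1.9) + h(-1.35) + ...].
Sum = -8.545625.

-8.545625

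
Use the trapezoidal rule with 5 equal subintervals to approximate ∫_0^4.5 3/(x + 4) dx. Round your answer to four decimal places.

Δx = (4.5 − 0)/5 = 0.9.
f(0) = 0.75, f(0.9) = 30/49, f(1.8) = 15/29, f(2.7) = 30/67, f(3.6) = 15/38, f(4.5) = 6/17.
T_5 = (Δx/2)·[f(x_0) + 2f(x_1) + ... + 2f(x_{4}) + f(x_5)].
Sum ≈ 2.2711.

2.2711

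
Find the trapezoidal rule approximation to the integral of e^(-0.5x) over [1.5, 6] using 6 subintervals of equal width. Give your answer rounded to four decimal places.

Δx = (6 − 1.5)/6 = 0.75.
f(1.5) ≈ 0.4724, f(2.25) ≈ 0.3247, f(3) ≈ 0.2231, f(3.75) ≈ 0.1534, f(4.5) ≈ 0.1054, f(5.25) ≈ 0.0724, f(6) ≈ 0.0498.
T_6 = (Δx/2)·[f(x_0) + 2f(x_1) + ... + 2f(x_{5}) + f(x_6)].
Sum ≈ 0.8550.

0.8550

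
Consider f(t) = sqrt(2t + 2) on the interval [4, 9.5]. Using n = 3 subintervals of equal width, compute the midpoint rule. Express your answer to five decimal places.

21.55072

Δt = (9.5 − 4)/3 = 11/6.
Midpoints: 59/12, 6.75, 103/12.
f(59/12) ≈ 3.43996, f(6.75) ≈ 3.93700, f(103/12) ≈ 4.37798.
Sum = Δt · [f(59/12) + f(6.75) + f(103/12)].
Sum ≈ 21.55072.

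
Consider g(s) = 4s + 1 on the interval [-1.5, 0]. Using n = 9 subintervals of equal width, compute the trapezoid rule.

Δs = (0 − (-1.5))/9 = 1/6.
g(-1.5) = -5, g(-4/3) = -13/3, g(-7/6) = -11/3, g(-1) = -3, g(-5/6) = -7/3, g(-2/3) = -5/3, g(-0.5) = -1, g(-1/3) = -1/3, g(-1/6) = 1/3, g(0) = 1.
T_9 = (Δs/2)·[g(s_0) + 2g(s_1) + ... + 2g(s_{8}) + g(s_9)].
Sum = -3.

-3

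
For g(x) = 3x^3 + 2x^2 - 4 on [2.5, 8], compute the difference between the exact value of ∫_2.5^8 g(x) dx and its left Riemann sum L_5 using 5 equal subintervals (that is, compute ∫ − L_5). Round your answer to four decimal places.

827.9173

Exact integral: ∫_2.5^8 g(x) dx ≈ 3351.619792.
L_5 = 2523.7025.
Error ≈ 3351.619792 − 2523.7025 ≈ 827.9173.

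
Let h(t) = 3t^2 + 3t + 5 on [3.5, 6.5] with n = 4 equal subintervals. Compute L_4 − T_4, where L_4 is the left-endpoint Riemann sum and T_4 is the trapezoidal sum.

-37.125

L_4 = 255.46875.
T_4 = 292.59375.
L_4 − T_4 = -37.125.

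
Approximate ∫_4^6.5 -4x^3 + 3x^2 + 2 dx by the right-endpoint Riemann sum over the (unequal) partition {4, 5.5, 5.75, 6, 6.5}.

-1697.3125

Subinterval widths: 1.5, 0.25, 0.25, 0.5.
Right endpoints: 5.5, 5.75, 6, 6.5.
f(5.5) = -572.75, f(5.75) = -659.25, f(6) = -754, f(6.5) = -969.75.
Sum = Σ Δx_i · f(x_i).
Sum = -1697.3125.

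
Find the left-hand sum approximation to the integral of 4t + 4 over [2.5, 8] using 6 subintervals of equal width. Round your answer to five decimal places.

Δt = (8 − 2.5)/6 = 11/12.
Left endpoints: 2.5, 41/12, 13/3, 5.25, 37/6, 85/12.
f(2.5) = 14, f(41/12) = 53/3, f(13/3) = 64/3, f(5.25) = 25, f(37/6) = 86/3, f(85/12) = 97/3.
Sum = Δt · [f(2.5) + f(41/12) + f(13/3) + ...].
Sum ≈ 127.41667.

127.41667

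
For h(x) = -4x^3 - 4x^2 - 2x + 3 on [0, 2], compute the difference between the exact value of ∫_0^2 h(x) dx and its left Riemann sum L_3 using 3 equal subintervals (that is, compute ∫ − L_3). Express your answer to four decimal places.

-14.9630

Exact integral: ∫_0^2 h(x) dx ≈ -24.666667.
L_3 ≈ -9.703704.
Error ≈ -24.666667 − (-9.703704) ≈ -14.9630.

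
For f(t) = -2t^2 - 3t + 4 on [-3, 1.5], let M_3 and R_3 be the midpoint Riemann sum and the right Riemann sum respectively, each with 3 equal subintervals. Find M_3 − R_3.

M_3 = 9.5625.
R_3 = 4.5.
M_3 − R_3 = 5.0625.

5.0625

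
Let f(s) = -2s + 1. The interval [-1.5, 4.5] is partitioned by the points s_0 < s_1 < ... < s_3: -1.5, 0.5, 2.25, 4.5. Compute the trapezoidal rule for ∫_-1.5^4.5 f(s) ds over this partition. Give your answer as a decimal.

-12

Subinterval widths: 2, 1.75, 2.25.
f(-1.5) = 4, f(0.5) = 0, f(2.25) = -3.5, f(4.5) = -8.
On each subinterval the trapezoid contributes (Δs_i/2)·[f(s_{i-1}) + f(s_i)].
Sum = -12.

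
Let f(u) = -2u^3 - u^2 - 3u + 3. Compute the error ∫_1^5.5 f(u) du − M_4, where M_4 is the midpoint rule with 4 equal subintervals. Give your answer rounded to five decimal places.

Exact integral: ∫_1^5.5 f(u) du = -542.53125.
M_4 ≈ -532.8017578.
Error ≈ -542.53125 − (-532.8017578) ≈ -9.72949.

-9.72949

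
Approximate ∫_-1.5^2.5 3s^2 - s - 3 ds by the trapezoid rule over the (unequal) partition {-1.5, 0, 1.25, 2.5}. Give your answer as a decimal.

Subinterval widths: 1.5, 1.25, 1.25.
f(-1.5) = 5.25, f(0) = -3, f(1.25) = 0.4375, f(2.5) = 13.25.
On each subinterval the trapezoid contributes (Δs_i/2)·[f(s_{i-1}) + f(s_i)].
Sum = 8.640625.

8.640625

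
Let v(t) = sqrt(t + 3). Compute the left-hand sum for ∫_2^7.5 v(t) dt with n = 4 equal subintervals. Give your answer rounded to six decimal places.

14.527683

Δt = (7.5 − 2)/4 = 1.375.
Left endpoints: 2, 3.375, 4.75, 6.125.
v(2) ≈ 2.236068, v(3.375) ≈ 2.524876, v(4.75) ≈ 2.783882, v(6.125) ≈ 3.020761.
Sum = Δt · [v(2) + v(3.375) + v(4.75) + v(6.125)].
Sum ≈ 14.527683.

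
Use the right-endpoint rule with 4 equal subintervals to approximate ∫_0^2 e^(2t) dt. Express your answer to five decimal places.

42.39551

Δt = (2 − 0)/4 = 0.5.
Right endpoints: 0.5, 1, 1.5, 2.
f(0.5) ≈ 2.71828, f(1) ≈ 7.38906, f(1.5) ≈ 20.08554, f(2) ≈ 54.59815.
Sum = Δt · [f(0.5) + f(1) + f(1.5) + f(2)].
Sum ≈ 42.39551.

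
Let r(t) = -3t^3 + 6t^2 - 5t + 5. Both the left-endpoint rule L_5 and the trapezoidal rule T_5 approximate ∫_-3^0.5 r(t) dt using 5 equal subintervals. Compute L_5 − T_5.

52.98125

L_5 = 212.24.
T_5 = 159.25875.
L_5 − T_5 = 52.98125.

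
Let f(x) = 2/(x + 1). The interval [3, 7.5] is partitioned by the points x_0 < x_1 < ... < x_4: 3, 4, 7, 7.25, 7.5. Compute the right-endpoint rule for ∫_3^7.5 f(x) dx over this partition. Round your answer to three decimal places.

1.269

Subinterval widths: 1, 3, 0.25, 0.25.
Right endpoints: 4, 7, 7.25, 7.5.
f(4) = 0.4, f(7) = 0.25, f(7.25) = 8/33, f(7.5) = 4/17.
Sum = Σ Δx_i · f(x_i).
Sum ≈ 1.269.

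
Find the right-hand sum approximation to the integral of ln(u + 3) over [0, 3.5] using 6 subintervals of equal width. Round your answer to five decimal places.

Δu = (3.5 − 0)/6 = 7/12.
Right endpoints: 7/12, 7/6, 1.75, 7/3, 35/12, 3.5.
f(7/12) ≈ 1.27629, f(7/6) ≈ 1.42712, f(1.75) ≈ 1.55814, f(7/3) ≈ 1.67398, f(35/12) ≈ 1.77777, f(3.5) ≈ 1.87180.
Sum = Δu · [f(7/12) + f(7/6) + f(1.75) + ...].
Sum ≈ 5.59131.

5.59131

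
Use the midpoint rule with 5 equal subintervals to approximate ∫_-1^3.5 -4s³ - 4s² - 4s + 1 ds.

Δs = (3.5 − (-1))/5 = 0.9.
Midpoints: -0.55, 0.35, 1.25, 2.15, 3.05.
f(-0.55) = 2.6555, f(0.35) = -1.0615, f(1.25) = -18.0625, f(2.15) = -65.8435, f(3.05) = -161.9005.
Sum = Δs · [f(-0.55) + f(0.35) + f(1.25) + f(2.15) + f(3.05)].
Sum = -219.79125.

-219.79125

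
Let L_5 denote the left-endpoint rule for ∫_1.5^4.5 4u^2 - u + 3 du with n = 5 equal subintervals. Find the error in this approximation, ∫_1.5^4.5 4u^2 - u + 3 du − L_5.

19.98

Exact integral: ∫_1.5^4.5 f(u) du = 117.
L_5 = 97.02.
Error = 117 − 97.02 = 19.98.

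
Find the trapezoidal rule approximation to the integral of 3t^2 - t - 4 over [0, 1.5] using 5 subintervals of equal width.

-3.6825

Δt = (1.5 − 0)/5 = 0.3.
f(0) = -4, f(0.3) = -4.03, f(0.6) = -3.52, f(0.9) = -2.47, f(1.2) = -0.88, f(1.5) = 1.25.
T_5 = (Δt/2)·[f(t_0) + 2f(t_1) + ... + 2f(t_{4}) + f(t_5)].
Sum = -3.6825.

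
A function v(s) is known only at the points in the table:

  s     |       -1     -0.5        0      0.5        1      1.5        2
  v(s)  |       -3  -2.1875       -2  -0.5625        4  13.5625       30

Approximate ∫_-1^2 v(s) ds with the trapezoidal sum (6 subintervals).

13.15625

Δs = 0.5.
T_6 = (0.5/2)·[(-3) + 2·(-2.1875) + 2·(-2) + 2·(-0.5625) + 2·4 + 2·13.5625 + 30] = 13.15625.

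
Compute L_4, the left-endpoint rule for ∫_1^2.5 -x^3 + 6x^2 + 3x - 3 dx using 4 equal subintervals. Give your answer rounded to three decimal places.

Δx = (2.5 − 1)/4 = 0.375.
Left endpoints: 1, 1.375, 1.75, 2.125.
f(1) = 5, f(1.375) = 5053/512, f(1.75) = 15.265625, f(2.125) = 10687/512.
Sum = Δx · [f(1) + f(1.375) + f(1.75) + f(2.125)].
Sum ≈ 19.128.

19.128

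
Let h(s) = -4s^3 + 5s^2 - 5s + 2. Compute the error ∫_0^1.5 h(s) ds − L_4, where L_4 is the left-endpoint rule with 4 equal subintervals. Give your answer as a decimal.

Exact integral: ∫_0^1.5 h(s) ds = -2.0625.
L_4 = -0.375.
Error = -2.0625 − (-0.375) = -1.6875.

-1.6875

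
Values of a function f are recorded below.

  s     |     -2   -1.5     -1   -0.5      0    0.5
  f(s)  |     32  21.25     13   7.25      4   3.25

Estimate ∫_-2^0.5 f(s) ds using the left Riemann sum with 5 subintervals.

38.75

Δs = 0.5.
Sum = 0.5·[32 + 21.25 + 13 + 7.25 + 4] = 38.75.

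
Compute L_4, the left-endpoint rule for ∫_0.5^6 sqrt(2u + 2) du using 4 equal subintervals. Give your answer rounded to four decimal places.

14.2994

Δu = (6 − 0.5)/4 = 1.375.
Left endpoints: 0.5, 1.875, 3.25, 4.625.
f(0.5) ≈ 1.7321, f(1.875) ≈ 2.3979, f(3.25) ≈ 2.9155, f(4.625) ≈ 3.3541.
Sum = Δu · [f(0.5) + f(1.875) + f(3.25) + f(4.625)].
Sum ≈ 14.2994.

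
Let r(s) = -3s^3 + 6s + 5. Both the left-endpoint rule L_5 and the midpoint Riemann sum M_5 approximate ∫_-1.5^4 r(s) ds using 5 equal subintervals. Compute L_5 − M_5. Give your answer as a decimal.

74.3015625

L_5 = -38.9125.
M_5 = -113.2140625.
L_5 − M_5 = 74.3015625.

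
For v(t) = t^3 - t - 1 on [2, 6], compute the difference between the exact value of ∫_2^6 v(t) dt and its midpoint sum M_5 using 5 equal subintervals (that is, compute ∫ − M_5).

Exact integral: ∫_2^6 v(t) dt = 300.
M_5 = 297.44.
Error = 300 − 297.44 = 2.56.

2.56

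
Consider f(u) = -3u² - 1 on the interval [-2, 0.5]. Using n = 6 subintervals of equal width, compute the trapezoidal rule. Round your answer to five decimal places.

Δu = (0.5 − (-2))/6 = 5/12.
f(-2) = -13, f(-19/12) = -409/48, f(-7/6) = -61/12, f(-0.75) = -2.6875, f(-1/3) = -4/3, f(1/12) = -49/48, f(0.5) = -1.75.
T_6 = (Δu/2)·[f(u_0) + 2f(u_1) + ... + 2f(u_{5}) + f(u_6)].
Sum ≈ -10.84201.

-10.84201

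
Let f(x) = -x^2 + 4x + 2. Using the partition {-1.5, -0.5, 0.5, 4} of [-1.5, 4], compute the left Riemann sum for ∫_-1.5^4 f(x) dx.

Subinterval widths: 1, 1, 3.5.
Left endpoints: -1.5, -0.5, 0.5.
f(-1.5) = -6.25, f(-0.5) = -0.25, f(0.5) = 3.75.
Sum = Σ Δx_i · f(x_i).
Sum = 6.625.

6.625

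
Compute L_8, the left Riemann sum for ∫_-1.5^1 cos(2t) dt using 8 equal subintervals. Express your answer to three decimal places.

0.418

Δt = (1 − (-1.5))/8 = 0.3125.
Left endpoints: -1.5, -1.1875, -0.875, -0.5625, -0.25, 0.0625, 0.375, 0.6875.
f(-1.5) ≈ -0.990, f(-1.1875) ≈ -0.720, f(-0.875) ≈ -0.178, f(-0.5625) ≈ 0.431, f(-0.25) ≈ 0.878, f(0.0625) ≈ 0.992, f(0.375) ≈ 0.732, f(0.6875) ≈ 0.195.
Sum = Δt · [f(-1.5) + f(-1.1875) + f(-0.875) + ...].
Sum ≈ 0.418.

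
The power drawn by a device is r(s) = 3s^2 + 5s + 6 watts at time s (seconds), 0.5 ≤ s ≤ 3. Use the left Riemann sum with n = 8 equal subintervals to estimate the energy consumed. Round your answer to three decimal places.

Δs = (3 − 0.5)/8 = 0.3125.
Left endpoints: 0.5, 0.8125, 1.125, 1.4375, 1.75, 2.0625, 2.375, 2.6875.
r(0.5) = 9.25, r(0.8125) = 12.04296875, r(1.125) = 15.421875, r(1.4375) = 19.38671875, r(1.75) = 23.9375, r(2.0625) = 29.07421875, r(2.375) = 34.796875, r(2.6875) = 41.10546875.
Sum = Δs · [r(0.5) + r(0.8125) + r(1.125) + ...].
Sum ≈ 57.817.

57.817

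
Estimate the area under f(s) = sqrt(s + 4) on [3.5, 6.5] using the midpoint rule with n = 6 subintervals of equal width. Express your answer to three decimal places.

8.990

Δs = (6.5 − 3.5)/6 = 0.5.
Midpoints: 3.75, 4.25, 4.75, 5.25, 5.75, 6.25.
f(3.75) ≈ 2.784, f(4.25) ≈ 2.872, f(4.75) ≈ 2.958, f(5.25) ≈ 3.041, f(5.75) ≈ 3.122, f(6.25) ≈ 3.202.
Sum = Δs · [f(3.75) + f(4.25) + f(4.75) + ...].
Sum ≈ 8.990.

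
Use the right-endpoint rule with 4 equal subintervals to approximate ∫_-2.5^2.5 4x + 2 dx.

22.5

Δx = (2.5 − (-2.5))/4 = 1.25.
Right endpoints: -1.25, 0, 1.25, 2.5.
f(-1.25) = -3, f(0) = 2, f(1.25) = 7, f(2.5) = 12.
Sum = Δx · [f(-1.25) + f(0) + f(1.25) + f(2.5)].
Sum = 22.5.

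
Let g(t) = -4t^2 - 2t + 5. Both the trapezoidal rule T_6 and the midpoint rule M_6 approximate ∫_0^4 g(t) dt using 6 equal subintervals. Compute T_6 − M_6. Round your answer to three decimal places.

-1.778

T_6 ≈ -82.51852.
M_6 ≈ -80.74074.
T_6 − M_6 ≈ -1.778.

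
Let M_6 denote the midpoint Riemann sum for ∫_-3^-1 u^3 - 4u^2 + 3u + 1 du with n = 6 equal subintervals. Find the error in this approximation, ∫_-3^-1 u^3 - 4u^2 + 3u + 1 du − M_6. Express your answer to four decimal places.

-0.1852

Exact integral: ∫_-3^-1 f(u) du ≈ -64.666667.
M_6 ≈ -64.481481.
Error ≈ -64.666667 − (-64.481481) ≈ -0.1852.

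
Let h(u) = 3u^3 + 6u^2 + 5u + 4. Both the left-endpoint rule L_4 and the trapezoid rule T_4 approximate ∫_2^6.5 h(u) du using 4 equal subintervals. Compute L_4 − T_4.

-591.6796875

L_4 ≈ 1423.995117.
T_4 ≈ 2015.674805.
L_4 − T_4 = -591.6796875.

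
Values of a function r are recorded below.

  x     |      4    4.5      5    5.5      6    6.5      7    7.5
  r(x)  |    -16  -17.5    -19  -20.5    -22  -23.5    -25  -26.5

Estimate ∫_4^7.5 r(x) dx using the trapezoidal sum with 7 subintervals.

Δx = 0.5.
T_7 = (0.5/2)·[(-16) + 2·(-17.5) + 2·(-19) + 2·(-20.5) + 2·(-22) + 2·(-23.5) + 2·(-25) + (-26.5)] = -74.375.

-74.375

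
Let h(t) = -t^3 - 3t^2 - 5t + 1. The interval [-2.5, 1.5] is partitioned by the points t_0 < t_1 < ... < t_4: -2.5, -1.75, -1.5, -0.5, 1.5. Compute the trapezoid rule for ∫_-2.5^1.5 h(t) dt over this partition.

Subinterval widths: 0.75, 0.25, 1, 2.
h(-2.5) = 10.375, h(-1.75) = 5.921875, h(-1.5) = 5.125, h(-0.5) = 2.875, h(1.5) = -16.625.
On each subinterval the trapezoid contributes (Δt_i/2)·[h(t_{i-1}) + h(t_i)].
Sum = -2.2578125.

-2.2578125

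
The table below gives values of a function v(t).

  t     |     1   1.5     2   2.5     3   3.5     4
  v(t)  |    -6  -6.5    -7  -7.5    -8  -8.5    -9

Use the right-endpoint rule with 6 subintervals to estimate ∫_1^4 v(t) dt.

Δt = 0.5.
Sum = 0.5·[(-6.5) + (-7) + (-7.5) + (-8) + (-8.5) + (-9)] = -23.25.

-23.25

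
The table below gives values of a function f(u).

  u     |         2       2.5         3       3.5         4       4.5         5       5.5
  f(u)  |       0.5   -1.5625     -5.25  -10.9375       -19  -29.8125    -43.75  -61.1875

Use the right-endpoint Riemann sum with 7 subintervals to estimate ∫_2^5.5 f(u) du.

-85.75

Δu = 0.5.
Sum = 0.5·[(-1.5625) + (-5.25) + (-10.9375) + (-19) + (-29.8125) + (-43.75) + (-61.1875)] = -85.75.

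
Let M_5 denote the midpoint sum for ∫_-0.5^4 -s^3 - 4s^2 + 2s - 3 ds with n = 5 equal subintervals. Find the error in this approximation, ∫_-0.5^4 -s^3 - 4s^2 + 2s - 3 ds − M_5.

-2.8096875

Exact integral: ∫_-0.5^4 f(s) ds = -147.234375.
M_5 = -144.4246875.
Error = -147.234375 − (-144.4246875) = -2.8096875.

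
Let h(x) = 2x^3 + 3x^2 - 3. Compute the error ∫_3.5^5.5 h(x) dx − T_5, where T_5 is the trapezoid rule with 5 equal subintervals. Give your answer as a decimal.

-1.6

Exact integral: ∫_3.5^5.5 h(x) dx = 500.
T_5 = 501.6.
Error = 500 − 501.6 = -1.6.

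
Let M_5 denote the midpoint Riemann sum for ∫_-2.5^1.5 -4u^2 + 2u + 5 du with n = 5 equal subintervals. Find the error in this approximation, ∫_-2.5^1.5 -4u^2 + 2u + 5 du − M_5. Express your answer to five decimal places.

Exact integral: ∫_-2.5^1.5 f(u) du ≈ -9.3333333.
M_5 = -8.48.
Error ≈ -9.3333333 − (-8.48) ≈ -0.85333.

-0.85333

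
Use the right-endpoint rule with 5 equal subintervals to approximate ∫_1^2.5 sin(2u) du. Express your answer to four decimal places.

-0.6196

Δu = (2.5 − 1)/5 = 0.3.
Right endpoints: 1.3, 1.6, 1.9, 2.2, 2.5.
f(1.3) ≈ 0.5155, f(1.6) ≈ -0.0584, f(1.9) ≈ -0.6119, f(2.2) ≈ -0.9516, f(2.5) ≈ -0.9589.
Sum = Δu · [f(1.3) + f(1.6) + f(1.9) + f(2.2) + f(2.5)].
Sum ≈ -0.6196.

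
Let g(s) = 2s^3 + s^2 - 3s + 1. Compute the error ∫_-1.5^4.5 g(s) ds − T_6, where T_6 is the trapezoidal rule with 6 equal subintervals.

Exact integral: ∫_-1.5^4.5 g(s) ds = 213.
T_6 = 223.
Error = 213 − 223 = -10.

-10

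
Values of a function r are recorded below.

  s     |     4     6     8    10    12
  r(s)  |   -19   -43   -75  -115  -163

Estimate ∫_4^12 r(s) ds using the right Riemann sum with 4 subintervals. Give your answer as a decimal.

Δs = 2.
Sum = 2·[(-43) + (-75) + (-115) + (-163)] = -792.

-792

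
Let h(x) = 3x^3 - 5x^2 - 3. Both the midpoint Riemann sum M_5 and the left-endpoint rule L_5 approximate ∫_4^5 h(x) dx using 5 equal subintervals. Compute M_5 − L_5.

M_5 = 171.965.
L_5 = 158.52.
M_5 − L_5 = 13.445.

13.445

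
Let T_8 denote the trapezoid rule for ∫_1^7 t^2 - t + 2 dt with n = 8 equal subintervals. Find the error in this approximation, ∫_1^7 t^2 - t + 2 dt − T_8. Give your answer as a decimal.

-0.5625

Exact integral: ∫_1^7 f(t) dt = 102.
T_8 = 102.5625.
Error = 102 − 102.5625 = -0.5625.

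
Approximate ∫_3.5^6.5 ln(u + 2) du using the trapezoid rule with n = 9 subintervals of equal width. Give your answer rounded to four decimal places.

5.8139

Δu = (6.5 − 3.5)/9 = 1/3.
f(3.5) ≈ 1.7047, f(23/6) ≈ 1.7636, f(25/6) ≈ 1.8192, f(4.5) ≈ 1.8718, f(29/6) ≈ 1.9218, f(31/6) ≈ 1.9694, f(5.5) ≈ 2.0149, f(35/6) ≈ 2.0584, f(37/6) ≈ 2.1001, f(6.5) ≈ 2.1401.
T_9 = (Δu/2)·[f(u_0) + 2f(u_1) + ... + 2f(u_{8}) + f(u_9)].
Sum ≈ 5.8139.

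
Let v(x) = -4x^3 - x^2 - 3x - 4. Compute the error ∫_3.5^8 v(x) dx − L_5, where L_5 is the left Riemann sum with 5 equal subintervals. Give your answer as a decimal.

Exact integral: ∫_3.5^8 v(x) dx = -4197.9375.
L_5 = -3366.675.
Error = -4197.9375 − (-3366.675) = -831.2625.

-831.2625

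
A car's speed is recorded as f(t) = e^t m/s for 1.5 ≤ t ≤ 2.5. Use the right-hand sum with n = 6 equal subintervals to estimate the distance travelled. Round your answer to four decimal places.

Δt = (2.5 − 1.5)/6 = 1/6.
Right endpoints: 5/3, 11/6, 2, 13/6, 7/3, 2.5.
f(5/3) ≈ 5.2945, f(11/6) ≈ 6.2547, f(2) ≈ 7.3891, f(13/6) ≈ 8.7291, f(7/3) ≈ 10.3123, f(2.5) ≈ 12.1825.
Sum = Δt · [f(5/3) + f(11/6) + f(2) + ...].
Sum ≈ 8.3604.

8.3604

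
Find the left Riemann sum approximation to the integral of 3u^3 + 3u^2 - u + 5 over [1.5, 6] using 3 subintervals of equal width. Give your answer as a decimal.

Δu = (6 − 1.5)/3 = 1.5.
Left endpoints: 1.5, 3, 4.5.
f(1.5) = 20.375, f(3) = 110, f(4.5) = 334.625.
Sum = Δu · [f(1.5) + f(3) + f(4.5)].
Sum = 697.5.

697.5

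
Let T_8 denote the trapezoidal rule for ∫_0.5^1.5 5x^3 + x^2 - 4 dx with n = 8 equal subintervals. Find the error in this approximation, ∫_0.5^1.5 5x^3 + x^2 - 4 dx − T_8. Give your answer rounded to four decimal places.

-0.0417

Exact integral: ∫_0.5^1.5 f(x) dx ≈ 3.333333.
T_8 = 3.375.
Error ≈ 3.333333 − 3.375 ≈ -0.0417.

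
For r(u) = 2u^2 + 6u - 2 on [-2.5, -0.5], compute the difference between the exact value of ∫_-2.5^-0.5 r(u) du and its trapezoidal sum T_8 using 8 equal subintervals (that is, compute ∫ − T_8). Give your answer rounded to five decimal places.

Exact integral: ∫_-2.5^-0.5 r(u) du ≈ -11.6666667.
T_8 = -11.625.
Error ≈ -11.6666667 − (-11.625) ≈ -0.04167.

-0.04167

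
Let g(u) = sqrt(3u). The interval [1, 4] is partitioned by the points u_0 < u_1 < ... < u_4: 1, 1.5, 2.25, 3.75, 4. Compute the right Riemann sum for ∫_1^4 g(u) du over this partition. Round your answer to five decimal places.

Subinterval widths: 0.5, 0.75, 1.5, 0.25.
Right endpoints: 1.5, 2.25, 3.75, 4.
g(1.5) ≈ 2.12132, g(2.25) ≈ 2.59808, g(3.75) ≈ 3.35410, g(4) ≈ 3.46410.
Sum = Σ Δu_i · g(u_i).
Sum ≈ 8.90640.

8.90640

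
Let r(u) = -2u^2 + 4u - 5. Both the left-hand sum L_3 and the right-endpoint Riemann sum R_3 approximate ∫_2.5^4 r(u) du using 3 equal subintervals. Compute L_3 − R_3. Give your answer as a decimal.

6.75

L_3 = -17.
R_3 = -23.75.
L_3 − R_3 = 6.75.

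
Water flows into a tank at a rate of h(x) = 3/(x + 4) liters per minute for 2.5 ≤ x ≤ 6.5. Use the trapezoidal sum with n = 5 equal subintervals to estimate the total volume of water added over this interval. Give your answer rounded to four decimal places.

1.4411

Δx = (6.5 − 2.5)/5 = 0.8.
h(2.5) = 6/13, h(3.3) = 30/73, h(4.1) = 10/27, h(4.9) = 30/89, h(5.7) = 30/97, h(6.5) = 2/7.
T_5 = (Δx/2)·[h(x_0) + 2h(x_1) + ... + 2h(x_{4}) + h(x_5)].
Sum ≈ 1.4411.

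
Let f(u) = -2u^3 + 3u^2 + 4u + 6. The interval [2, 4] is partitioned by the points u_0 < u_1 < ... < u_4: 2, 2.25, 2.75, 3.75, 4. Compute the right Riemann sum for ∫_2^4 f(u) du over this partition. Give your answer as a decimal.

Subinterval widths: 0.25, 0.5, 1, 0.25.
Right endpoints: 2.25, 2.75, 3.75, 4.
f(2.25) = 7.40625, f(2.75) = -1.90625, f(3.75) = -42.28125, f(4) = -58.
Sum = Σ Δu_i · f(u_i).
Sum = -55.8828125.

-55.8828125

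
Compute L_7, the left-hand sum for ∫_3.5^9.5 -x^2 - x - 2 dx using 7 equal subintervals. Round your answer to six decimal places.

-287.234694

Δx = (9.5 − 3.5)/7 = 6/7.
Left endpoints: 3.5, 61/14, 73/14, 85/14, 97/14, 109/14, 121/14.
f(3.5) = -17.75, f(61/14) = -4967/196, f(73/14) = -6743/196, f(85/14) = -8807/196, f(97/14) = -11159/196, f(109/14) = -13799/196, f(121/14) = -16727/196.
Sum = Δx · [f(3.5) + f(61/14) + f(73/14) + ...].
Sum ≈ -287.234694.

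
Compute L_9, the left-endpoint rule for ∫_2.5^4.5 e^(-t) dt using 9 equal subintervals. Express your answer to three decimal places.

0.079

Δt = (4.5 − 2.5)/9 = 2/9.
Left endpoints: 2.5, 49/18, 53/18, 19/6, 61/18, 65/18, 23/6, 73/18, 77/18.
f(2.5) ≈ 0.082, f(49/18) ≈ 0.066, f(53/18) ≈ 0.053, f(19/6) ≈ 0.042, f(61/18) ≈ 0.034, f(65/18) ≈ 0.027, f(23/6) ≈ 0.022, f(73/18) ≈ 0.017, f(77/18) ≈ 0.014.
Sum = Δt · [f(2.5) + f(49/18) + f(53/18) + ...].
Sum ≈ 0.079.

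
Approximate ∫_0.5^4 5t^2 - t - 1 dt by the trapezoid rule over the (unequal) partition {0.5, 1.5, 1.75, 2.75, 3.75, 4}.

97.609375

Subinterval widths: 1, 0.25, 1, 1, 0.25.
f(0.5) = -0.25, f(1.5) = 8.75, f(1.75) = 12.5625, f(2.75) = 34.0625, f(3.75) = 65.5625, f(4) = 75.
On each subinterval the trapezoid contributes (Δt_i/2)·[f(t_{i-1}) + f(t_i)].
Sum = 97.609375.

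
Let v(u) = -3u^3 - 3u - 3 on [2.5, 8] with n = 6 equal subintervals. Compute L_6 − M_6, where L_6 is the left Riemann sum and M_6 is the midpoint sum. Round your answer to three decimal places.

L_6 = -2492.14453125.
M_6 ≈ -3127.63086.
L_6 − M_6 ≈ 635.486.

635.486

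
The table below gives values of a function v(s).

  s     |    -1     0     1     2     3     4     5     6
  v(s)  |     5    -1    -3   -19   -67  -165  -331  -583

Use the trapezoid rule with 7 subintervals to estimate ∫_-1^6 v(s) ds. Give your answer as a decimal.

Δs = 1.
T_7 = (1/2)·[5 + 2·(-1) + 2·(-3) + 2·(-19) + 2·(-67) + 2·(-165) + 2·(-331) + (-583)] = -875.

-875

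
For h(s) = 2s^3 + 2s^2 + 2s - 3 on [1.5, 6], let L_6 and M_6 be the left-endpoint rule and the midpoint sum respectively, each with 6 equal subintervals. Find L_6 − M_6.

L_6 = 629.6484375.
M_6 = 802.30078125.
L_6 − M_6 = -172.65234375.

-172.65234375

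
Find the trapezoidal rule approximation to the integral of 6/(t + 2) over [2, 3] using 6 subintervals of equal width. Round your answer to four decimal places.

1.3392

Δt = (3 − 2)/6 = 1/6.
f(2) = 1.5, f(13/6) = 1.44, f(7/3) = 18/13, f(2.5) = 4/3, f(8/3) = 9/7, f(17/6) = 36/29, f(3) = 1.2.
T_6 = (Δt/2)·[f(t_0) + 2f(t_1) + ... + 2f(t_{5}) + f(t_6)].
Sum ≈ 1.3392.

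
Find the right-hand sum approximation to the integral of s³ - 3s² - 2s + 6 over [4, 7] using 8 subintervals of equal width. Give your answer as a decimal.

Δs = (7 − 4)/8 = 0.375.
Right endpoints: 4.375, 4.75, 5.125, 5.5, 5.875, 6.25, 6.625, 7.
f(4.375) = 12067/512, f(4.75) = 35.984375, f(5.125) = 26401/512, f(5.5) = 70.625, f(5.875) = 47863/512, f(6.25) = 120.453125, f(6.625) = 77749/512, f(7) = 188.
Sum = Δs · [f(4.375) + f(4.75) + f(5.125) + ...].
Sum = 275.82421875.

275.82421875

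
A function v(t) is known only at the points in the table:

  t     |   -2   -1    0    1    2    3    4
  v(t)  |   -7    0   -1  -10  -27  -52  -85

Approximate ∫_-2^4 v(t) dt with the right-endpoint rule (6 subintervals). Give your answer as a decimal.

Δt = 1.
Sum = 1·[0 + (-1) + (-10) + (-27) + (-52) + (-85)] = -175.

-175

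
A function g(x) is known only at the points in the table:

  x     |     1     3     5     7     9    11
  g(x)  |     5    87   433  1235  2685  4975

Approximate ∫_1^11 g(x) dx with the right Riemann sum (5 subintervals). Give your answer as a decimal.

Δx = 2.
Sum = 2·[87 + 433 + 1235 + 2685 + 4975] = 18830.

18830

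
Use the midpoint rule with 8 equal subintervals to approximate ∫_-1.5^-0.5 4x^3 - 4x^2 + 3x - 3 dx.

-15.3125

Δx = (-0.5 − (-1.5))/8 = 0.125.
Midpoints: -1.4375, -1.3125, -1.1875, -1.0625, -0.9375, -0.8125, -0.6875, -0.5625.
f(-1.4375) = -28119/1024, f(-1.3125) = -23421/1024, f(-1.1875) = -19355/1024, f(-1.0625) = -15873/1024, f(-0.9375) = -12927/1024, f(-0.8125) = -10469/1024, f(-0.6875) = -8451/1024, f(-0.5625) = -6825/1024.
Sum = Δx · [f(-1.4375) + f(-1.3125) + f(-1.1875) + ...].
Sum = -15.3125.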